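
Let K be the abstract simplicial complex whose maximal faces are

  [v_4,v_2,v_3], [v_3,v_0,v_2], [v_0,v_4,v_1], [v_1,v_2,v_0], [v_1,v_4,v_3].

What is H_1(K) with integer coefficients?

H_1 ≅ Z.

Take the total order v_0 < v_1 < v_2 < v_3 < v_4 on the vertex set. Then K (dimension 2) consists of the simplices:

  0-simplices (5): [v_0], [v_1], [v_2], [v_3], [v_4]
  1-simplices (10): [v_0,v_1], [v_0,v_2], [v_0,v_3], [v_0,v_4], [v_1,v_2], [v_1,v_3], [v_1,v_4], [v_2,v_3], [v_2,v_4], [v_3,v_4]
  2-simplices (5): [v_0,v_1,v_2], [v_0,v_1,v_4], [v_0,v_2,v_3], [v_1,v_3,v_4], [v_2,v_3,v_4]

giving chain groups C_0 ≅ Z^5, C_1 ≅ Z^10, C_2 ≅ Z^5.

The boundary map ∂_1: C_1 → C_0 maps an edge to its endpoints' difference, ∂[p,q] = q − p. For instance
  ∂[v_0,v_4] = [v_4] − [v_0].
The 5×10 boundary matrix has rank 4 and Smith normal form diag(1,1,1,1).

∂_2: C_2 → C_1 sends each 2-simplex [p,q,r] to [q,r] − [p,r] + [p,q]. For instance
  ∂[v_0,v_1,v_4] = [v_1,v_4] − [v_0,v_4] + [v_0,v_1],
  ∂[v_0,v_1,v_2] = [v_1,v_2] − [v_0,v_2] + [v_0,v_1].
This gives a 10×5 integer matrix of rank 5; reducing to Smith normal form yields diagonal entries (1,1,1,1,1).

Reading off H_k = ker ∂_k / im ∂_{k+1}:

  H_1: rank ker ∂_1 − rank ∂_2 = (10 − 4) − 5 = 1, and the invariant factors of ∂_2 are all 1, so H_1 ≅ Z.

(K is a triangulation of the Möbius band.)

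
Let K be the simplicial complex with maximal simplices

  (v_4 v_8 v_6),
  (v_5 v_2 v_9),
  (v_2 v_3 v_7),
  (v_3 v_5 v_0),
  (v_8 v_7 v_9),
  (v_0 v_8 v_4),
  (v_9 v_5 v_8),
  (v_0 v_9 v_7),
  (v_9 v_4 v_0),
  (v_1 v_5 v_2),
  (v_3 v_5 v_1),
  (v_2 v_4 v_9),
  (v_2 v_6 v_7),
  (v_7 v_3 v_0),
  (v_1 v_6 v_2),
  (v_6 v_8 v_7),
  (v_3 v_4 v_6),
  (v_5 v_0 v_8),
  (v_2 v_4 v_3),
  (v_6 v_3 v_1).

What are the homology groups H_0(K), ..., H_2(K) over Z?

H_0 ≅ Z,  H_1 ≅ Z ⊕ Z/2,  H_2 = 0.

Take the total order v_0 < v_1 < v_2 < v_3 < v_4 < v_5 < v_6 < v_7 < v_8 < v_9 on the vertex set. Then K (dimension 2) consists of the simplices:

  0-simplices (10): [v_0], [v_1], [v_2], [v_3], [v_4], [v_5], [v_6], [v_7], [v_8], [v_9]
  1-simplices (30): (30 of them)
  2-simplices (20): (20 of them)

so the chain groups are C_0 ≅ Z^10, C_1 ≅ Z^30, C_2 ≅ Z^20.

Boundary ∂_1: C_1 → C_0 is given by ∂[p,q] = [q] − [p]. For instance
  ∂[v_2,v_3] = [v_3] − [v_2].
The resulting 10×30 matrix has rank 9, and its Smith normal form has invariant factors (1,1,1,1,1,1,1,1,1).

The boundary map ∂_2: C_2 → C_1 acts by ∂[p,q,r] = [q,r] − [p,r] + [p,q]. For instance
  ∂[v_0,v_3,v_5] = [v_3,v_5] − [v_0,v_5] + [v_0,v_3],
  ∂[v_0,v_7,v_9] = [v_7,v_9] − [v_0,v_9] + [v_0,v_7].
The 30×20 boundary matrix has rank 20 and Smith normal form diag(1,1,1,1,1,1,1,1,1,1,1,1,1,1,1,1,1,1,1,2).

Computing H_k = (kernel of ∂_k) / (image of ∂_{k+1}):

  H_0: rank C_0 − rank ∂_1 = 10 − 9 = 1, and the invariant factors of ∂_1 are all 1, so H_0 = Z.
  H_1: rank ker ∂_1 − rank ∂_2 = (30 − 9) − 20 = 1, and ∂_2 has invariant factor 2 > 1, so H_1 = Z ⊕ Z/2.
  H_2: rank ker ∂_2 − rank ∂_3 = (20 − 20) − 0 = 0, and there is no ∂_3, so H_2 = 0.

As a check, the Euler characteristic is 10 − 30 + 20 = 0, which agrees with 1 − 1 + 0 = 0.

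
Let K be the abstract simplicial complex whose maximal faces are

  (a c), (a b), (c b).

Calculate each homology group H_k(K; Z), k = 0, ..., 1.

Order the vertices as a < b < c. Listing each simplex with vertices in this order, K has dimension 1 with simplices:

  0-simplices (3): a, b, c
  1-simplices (3): ab, ac, bc

giving chain groups C_0 ≅ Z^3, C_1 ≅ Z^3.

∂_1: C_1 → C_0 sends each edge [p,q] (with p < q) to q − p.
The 3×3 boundary matrix has rank 2 and Smith normal form diag(1,1).

Reading off H_k = ker ∂_k / im ∂_{k+1}:

  H_0: rank C_0 − rank ∂_1 = 3 − 2 = 1, and the invariant factors of ∂_1 are all 1, so H_0 ≅ Z.
  H_1: rank ker ∂_1 − rank ∂_2 = (3 − 2) − 0 = 1, and there is no ∂_2, so H_1 ≅ Z.

H_0 = Z,  H_1 = Z.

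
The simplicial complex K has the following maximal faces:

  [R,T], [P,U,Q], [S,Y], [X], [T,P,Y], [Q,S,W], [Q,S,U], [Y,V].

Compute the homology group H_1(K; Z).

H_1 = Z.

Fix the vertex order P < Q < R < S < T < U < V < W < X < Y and write every simplex with vertices in increasing order. Then dim K = 2 and the simplices of K are:

  0-simplices (10): P, Q, R, S, T, U, V, W, X, Y
  1-simplices (13): PQ, PT, PU, PY, QS, QU, QW, RT, SU, SW, SY, TY, VY
  2-simplices (4): PQU, PTY, QSU, QSW

Hence C_0 ≅ Z^10, C_1 ≅ Z^13, C_2 ≅ Z^4.

∂_1: C_1 → C_0 sends each edge [p,q] (with p < q) to q − p.
As a 10×13 matrix over Z this has rank 8, with invariant factors (1,1,1,1,1,1,1,1).

Boundary ∂_2: C_2 → C_1 acts by ∂[p,q,r] = [q,r] − [p,r] + [p,q]. For instance
  ∂QSW = SW − QW + QS,
  ∂PTY = TY − PY + PT.
The 13×4 boundary matrix has rank 4 and Smith normal form diag(1,1,1,1).

Reading off H_k = ker ∂_k / im ∂_{k+1}:

  H_1: rank ker ∂_1 − rank ∂_2 = (13 − 8) − 4 = 1, and the invariant factors of ∂_2 are all 1, so H_1 = Z.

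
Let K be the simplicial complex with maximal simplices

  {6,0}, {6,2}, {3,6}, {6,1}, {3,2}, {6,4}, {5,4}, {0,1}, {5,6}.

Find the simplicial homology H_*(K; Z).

H_0 = Z,  H_1 = Z^3.

Take the total order 0 < 1 < 2 < 3 < 4 < 5 < 6 on the vertex set. Then K (dimension 1) consists of the simplices:

  0-simplices (7): [0], [1], [2], [3], [4], [5], [6]
  1-simplices (9): [0,1], [0,6], [1,6], [2,3], [2,6], [3,6], [4,5], [4,6], [5,6]

so the chain groups are C_0 ≅ Z^7, C_1 ≅ Z^9.

The boundary map ∂_1: C_1 → C_0 sends each edge [p,q] (with p < q) to q − p. For instance
  ∂[3,6] = [6] − [3].
The resulting 7×9 matrix has rank 6, and its Smith normal form has invariant factors (1,1,1,1,1,1).

From H_k ≅ ker(∂_k) / im(∂_{k+1}) we obtain:

  H_0: rank C_0 − rank ∂_1 = 7 − 6 = 1, and the invariant factors of ∂_1 are all 1, so H_0 ≅ Z.
  H_1: rank ker ∂_1 − rank ∂_2 = (9 − 6) − 0 = 3, and there is no ∂_2, so H_1 ≅ Z^3.

As a check, the Euler characteristic is 7 − 9 = -2, which agrees with 1 − 3 = -2.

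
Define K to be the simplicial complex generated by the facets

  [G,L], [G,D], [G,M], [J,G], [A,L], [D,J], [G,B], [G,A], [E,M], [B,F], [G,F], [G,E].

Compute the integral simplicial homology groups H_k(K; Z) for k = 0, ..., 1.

K has 9 vertices, 12 edges.
rank ∂_0 = 0, rank ∂_1 = 8 ⇒ b_0 = 9 − 0 − 8 = 1; all invariant factors of ∂_1 are 1 so no torsion. So H_0 = Z.
rank ∂_1 = 8, rank ∂_2 = 0 ⇒ b_1 = 12 − 8 − 0 = 4. So H_1 = Z^4.

H_0 = Z,  H_1 = Z^4.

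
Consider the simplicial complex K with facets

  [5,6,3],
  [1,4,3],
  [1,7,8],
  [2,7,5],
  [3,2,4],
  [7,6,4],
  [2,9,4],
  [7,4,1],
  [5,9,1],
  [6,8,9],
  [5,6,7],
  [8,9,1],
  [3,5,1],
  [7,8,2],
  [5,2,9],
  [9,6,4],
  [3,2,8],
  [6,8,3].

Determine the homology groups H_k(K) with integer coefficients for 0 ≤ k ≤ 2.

Fix the vertex order 1 < 2 < 3 < 4 < 5 < 6 < 7 < 8 < 9 and write every simplex with vertices in increasing order. Then dim K = 2 and the simplices of K are:

  0-simplices (9): [1], [2], [3], [4], [5], [6], [7], [8], [9]
  1-simplices (27): (27 of them)
  2-simplices (18): [1,3,4], [1,3,5], [1,4,7], [1,5,9], [1,7,8], [1,8,9], [2,3,4], [2,3,8], [2,4,9], [2,5,7], [2,5,9], [2,7,8], [3,5,6], [3,6,8], [4,6,7], [4,6,9], [5,6,7], [6,8,9]

so the chain groups are C_0 ≅ Z^9, C_1 ≅ Z^27, C_2 ≅ Z^18.

The boundary map ∂_1: C_1 → C_0 maps an edge to its endpoints' difference, ∂[p,q] = q − p. For instance
  ∂[2,7] = [7] − [2].
The 9×27 boundary matrix has rank 8 and Smith normal form diag(1,1,1,1,1,1,1,1).

The boundary map ∂_2: C_2 → C_1 acts by ∂[p,q,r] = [q,r] − [p,r] + [p,q]. For instance
  ∂[4,6,9] = [6,9] − [4,9] + [4,6],
  ∂[2,3,8] = [3,8] − [2,8] + [2,3].
As a 27×18 matrix over Z this has rank 17, with invariant factors (1,1,1,1,1,1,1,1,1,1,1,1,1,1,1,1,1).

Now H_k = ker ∂_k / im ∂_{k+1}, so:

  H_0: rank C_0 − rank ∂_1 = 9 − 8 = 1, and the invariant factors of ∂_1 are all 1, so H_0 = Z.
  H_1: rank ker ∂_1 − rank ∂_2 = (27 − 8) − 17 = 2, and the invariant factors of ∂_2 are all 1, so H_1 = Z^2.
  H_2: rank ker ∂_2 − rank ∂_3 = (18 − 17) − 0 = 1, and there is no ∂_3, so H_2 = Z.

As a check, the Euler characteristic is 9 − 27 + 18 = 0, which agrees with 1 − 2 + 1 = 0.

H_0 = Z,  H_1 = Z^2,  H_2 = Z.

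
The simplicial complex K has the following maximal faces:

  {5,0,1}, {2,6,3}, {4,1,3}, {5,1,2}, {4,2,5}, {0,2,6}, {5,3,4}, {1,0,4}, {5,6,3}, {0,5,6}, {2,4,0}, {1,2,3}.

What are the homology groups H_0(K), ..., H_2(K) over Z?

H_0 = Z,  H_1 = Z/2,  H_2 = 0.

K has 7 vertices, 18 edges, 12 triangles.
rank ∂_0 = 0, rank ∂_1 = 6 ⇒ b_0 = 7 − 0 − 6 = 1; all invariant factors of ∂_1 are 1 so no torsion. So H_0 = Z.
rank ∂_1 = 6, rank ∂_2 = 12 ⇒ b_1 = 18 − 6 − 12 = 0; ∂_2 has invariant factor(s) [2] giving torsion. So H_1 = Z/2.
rank ∂_2 = 12, rank ∂_3 = 0 ⇒ b_2 = 12 − 12 − 0 = 0. So H_2 = 0.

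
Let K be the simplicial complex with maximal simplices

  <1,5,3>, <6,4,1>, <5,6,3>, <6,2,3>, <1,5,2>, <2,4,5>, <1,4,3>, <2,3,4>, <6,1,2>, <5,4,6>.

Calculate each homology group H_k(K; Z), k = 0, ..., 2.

H_0 = Z,  H_1 = Z/2Z,  H_2 = 0.

Fix the vertex order 1 < 2 < 3 < 4 < 5 < 6 and write every simplex with vertices in increasing order. Then dim K = 2 and the simplices of K are:

  0-simplices (6): [1], [2], [3], [4], [5], [6]
  1-simplices (15): [1,2], [1,3], [1,4], [1,5], [1,6], [2,3], [2,4], [2,5], [2,6], [3,4], [3,5], [3,6], [4,5], [4,6], [5,6]
  2-simplices (10): [1,2,5], [1,2,6], [1,3,4], [1,3,5], [1,4,6], [2,3,4], [2,3,6], [2,4,5], [3,5,6], [4,5,6]

Hence C_0 ≅ Z^6, C_1 ≅ Z^15, C_2 ≅ Z^10.

Boundary ∂_1: C_1 → C_0 maps an edge to its endpoints' difference, ∂[p,q] = q − p. For instance
  ∂[3,6] = [6] − [3].
This gives a 6×15 integer matrix of rank 5; reducing to Smith normal form yields diagonal entries (1,1,1,1,1).

The boundary map ∂_2: C_2 → C_1 acts by ∂[p,q,r] = [q,r] − [p,r] + [p,q]. For instance
  ∂[1,2,6] = [2,6] − [1,6] + [1,2],
  ∂[1,3,4] = [3,4] − [1,4] + [1,3].
The resulting 15×10 matrix has rank 10, and its Smith normal form has invariant factors (1,1,1,1,1,1,1,1,1,2).

Now H_k = ker ∂_k / im ∂_{k+1}, so:

  H_0: rank C_0 − rank ∂_1 = 6 − 5 = 1, and the invariant factors of ∂_1 are all 1, so H_0 ≅ Z.
  H_1: rank ker ∂_1 − rank ∂_2 = (15 − 5) − 10 = 0, and ∂_2 has invariant factor 2 > 1, so H_1 ≅ Z/2Z.
  H_2: rank ker ∂_2 − rank ∂_3 = (10 − 10) − 0 = 0, and there is no ∂_3, so H_2 ≅ 0.

As a check, the Euler characteristic is 6 − 15 + 10 = 1, which agrees with 1 − 0 + 0 = 1.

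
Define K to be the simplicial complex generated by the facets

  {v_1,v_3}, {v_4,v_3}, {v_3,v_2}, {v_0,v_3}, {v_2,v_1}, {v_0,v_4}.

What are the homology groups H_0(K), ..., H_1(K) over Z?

K has 5 vertices, 6 edges.
rank ∂_0 = 0, rank ∂_1 = 4 ⇒ b_0 = 5 − 0 − 4 = 1; all invariant factors of ∂_1 are 1 so no torsion. So H_0 ≅ Z.
rank ∂_1 = 4, rank ∂_2 = 0 ⇒ b_1 = 6 − 4 − 0 = 2. So H_1 ≅ Z^2.

H_0 = Z,  H_1 = Z^2.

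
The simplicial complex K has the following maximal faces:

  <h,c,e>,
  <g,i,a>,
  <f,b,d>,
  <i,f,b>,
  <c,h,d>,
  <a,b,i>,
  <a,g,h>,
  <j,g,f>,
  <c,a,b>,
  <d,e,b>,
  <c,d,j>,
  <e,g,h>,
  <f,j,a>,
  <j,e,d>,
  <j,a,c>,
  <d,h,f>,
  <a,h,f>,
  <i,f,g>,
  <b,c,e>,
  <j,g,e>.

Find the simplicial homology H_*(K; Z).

H_0 ≅ Z,  H_1 ≅ Z ⊕ Z/2,  H_2 = 0.

Take the total order a < b < c < d < e < f < g < h < i < j on the vertex set. Then K (dimension 2) consists of the simplices:

  0-simplices (10): a, b, c, d, e, f, g, h, i, j
  1-simplices (30): ab, ac, af, ag, ah, ai, aj, bc, bd, be, bf, bi, cd, ce, ch, cj, de, df, dh, dj, eg, eh, ej, fg, fh, fi, fj, gh, gi, gj
  2-simplices (20): abc, abi, acj, afh, afj, agh, agi, bce, bde, bdf, bfi, cdh, cdj, ceh, dej, dfh, egh, egj, fgi, fgj

so the chain groups are C_0 ≅ Z^10, C_1 ≅ Z^30, C_2 ≅ Z^20.

Boundary ∂_1: C_1 → C_0 maps an edge to its endpoints' difference, ∂[p,q] = q − p.
This gives a 10×30 integer matrix of rank 9; reducing to Smith normal form yields diagonal entries (1,1,1,1,1,1,1,1,1).

∂_2: C_2 → C_1 maps a triangle to the signed sum of its edges. For instance
  ∂cdh = dh − ch + cd,
  ∂agh = gh − ah + ag.
This gives a 30×20 integer matrix of rank 20; reducing to Smith normal form yields diagonal entries (1,1,1,1,1,1,1,1,1,1,1,1,1,1,1,1,1,1,1,2).

Now H_k = ker ∂_k / im ∂_{k+1}, so:

  H_0: rank C_0 − rank ∂_1 = 10 − 9 = 1, and the invariant factors of ∂_1 are all 1, so H_0 ≅ Z.
  H_1: rank ker ∂_1 − rank ∂_2 = (30 − 9) − 20 = 1, and ∂_2 has invariant factor 2 > 1, so H_1 ≅ Z ⊕ Z/2.
  H_2: rank ker ∂_2 − rank ∂_3 = (20 − 20) − 0 = 0, and there is no ∂_3, so H_2 ≅ 0.

(K is a triangulation of the Klein bottle.)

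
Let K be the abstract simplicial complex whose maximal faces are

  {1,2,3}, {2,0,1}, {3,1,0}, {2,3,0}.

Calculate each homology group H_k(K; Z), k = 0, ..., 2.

H_0 = Z,  H_1 = 0,  H_2 = Z.

Take the total order 0 < 1 < 2 < 3 on the vertex set. Then K (dimension 2) consists of the simplices:

  0-simplices (4): [0], [1], [2], [3]
  1-simplices (6): [0,1], [0,2], [0,3], [1,2], [1,3], [2,3]
  2-simplices (4): [0,1,2], [0,1,3], [0,2,3], [1,2,3]

so the chain groups are C_0 ≅ Z^4, C_1 ≅ Z^6, C_2 ≅ Z^4.

∂_1: C_1 → C_0 sends each edge [p,q] (with p < q) to q − p.
As a 4×6 matrix over Z this has rank 3, with invariant factors (1,1,1).

∂_2: C_2 → C_1 maps a triangle to the signed sum of its edges. For instance
  ∂[0,2,3] = [2,3] − [0,3] + [0,2],
  ∂[1,2,3] = [2,3] − [1,3] + [1,2].
This gives a 6×4 integer matrix of rank 3; reducing to Smith normal form yields diagonal entries (1,1,1).

From H_k ≅ ker(∂_k) / im(∂_{k+1}) we obtain:

  H_0: rank C_0 − rank ∂_1 = 4 − 3 = 1, and the invariant factors of ∂_1 are all 1, so H_0 = Z.
  H_1: rank ker ∂_1 − rank ∂_2 = (6 − 3) − 3 = 0, and the invariant factors of ∂_2 are all 1, so H_1 = 0.
  H_2: rank ker ∂_2 − rank ∂_3 = (4 − 3) − 0 = 1, and there is no ∂_3, so H_2 = Z.

As a check, the Euler characteristic is 4 − 6 + 4 = 2, which agrees with 1 − 0 + 1 = 2.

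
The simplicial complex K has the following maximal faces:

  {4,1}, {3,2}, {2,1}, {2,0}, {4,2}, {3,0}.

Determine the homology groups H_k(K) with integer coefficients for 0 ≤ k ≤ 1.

H_0 ≅ Z,  H_1 ≅ Z^2.

We work with the vertex ordering 0 < 1 < 2 < 3 < 4. The simplices of K, each written with vertices in increasing order, are:

  0-simplices (5): [0], [1], [2], [3], [4]
  1-simplices (6): [0,2], [0,3], [1,2], [1,4], [2,3], [2,4]

so the chain groups are C_0 ≅ Z^5, C_1 ≅ Z^6.

Boundary ∂_1: C_1 → C_0 is given by ∂[p,q] = [q] − [p]. For instance
  ∂[1,4] = [4] − [1].
The 5×6 boundary matrix has rank 4 and Smith normal form diag(1,1,1,1).

Reading off H_k = ker ∂_k / im ∂_{k+1}:

  H_0: rank C_0 − rank ∂_1 = 5 − 4 = 1, and the invariant factors of ∂_1 are all 1, so H_0 = Z.
  H_1: rank ker ∂_1 − rank ∂_2 = (6 − 4) − 0 = 2, and there is no ∂_2, so H_1 = Z^2.

As a check, the Euler characteristic is 5 − 6 = -1, which agrees with 1 − 2 = -1.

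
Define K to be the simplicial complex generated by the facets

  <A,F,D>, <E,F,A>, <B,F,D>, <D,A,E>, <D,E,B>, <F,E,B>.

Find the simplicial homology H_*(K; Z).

K has 5 vertices, 9 edges, 6 triangles.
rank ∂_0 = 0, rank ∂_1 = 4 ⇒ b_0 = 5 − 0 − 4 = 1; all invariant factors of ∂_1 are 1 so no torsion. So H_0 = Z.
rank ∂_1 = 4, rank ∂_2 = 5 ⇒ b_1 = 9 − 4 − 5 = 0; all invariant factors of ∂_2 are 1 so no torsion. So H_1 = 0.
rank ∂_2 = 5, rank ∂_3 = 0 ⇒ b_2 = 6 − 5 − 0 = 1. So H_2 = Z.

H_0 ≅ Z,  H_1 = 0,  H_2 ≅ Z.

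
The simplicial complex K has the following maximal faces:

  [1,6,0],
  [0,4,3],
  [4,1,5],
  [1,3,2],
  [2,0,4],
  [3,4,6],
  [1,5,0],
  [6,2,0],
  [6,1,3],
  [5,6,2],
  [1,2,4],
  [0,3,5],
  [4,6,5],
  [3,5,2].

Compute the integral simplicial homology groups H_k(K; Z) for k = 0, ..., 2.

We work with the vertex ordering 0 < 1 < 2 < 3 < 4 < 5 < 6. The simplices of K, each written with vertices in increasing order, are:

  0-simplices (7): [0], [1], [2], [3], [4], [5], [6]
  1-simplices (21): [0,1], [0,2], [0,3], [0,4], [0,5], [0,6], [1,2], [1,3], [1,4], [1,5], [1,6], [2,3], [2,4], [2,5], [2,6], [3,4], [3,5], [3,6], [4,5], [4,6], [5,6]
  2-simplices (14): [0,1,5], [0,1,6], [0,2,4], [0,2,6], [0,3,4], [0,3,5], [1,2,3], [1,2,4], [1,3,6], [1,4,5], [2,3,5], [2,5,6], [3,4,6], [4,5,6]

Hence C_0 ≅ Z^7, C_1 ≅ Z^21, C_2 ≅ Z^14.

The boundary map ∂_1: C_1 → C_0 is given by ∂[p,q] = [q] − [p]. For instance
  ∂[4,5] = [5] − [4].
This gives a 7×21 integer matrix of rank 6; reducing to Smith normal form yields diagonal entries (1,1,1,1,1,1).

Boundary ∂_2: C_2 → C_1 maps a triangle to the signed sum of its edges. For instance
  ∂[1,4,5] = [4,5] − [1,5] + [1,4],
  ∂[0,1,6] = [1,6] − [0,6] + [0,1].
The 21×14 boundary matrix has rank 13 and Smith normal form diag(1,1,1,1,1,1,1,1,1,1,1,1,1).

Computing H_k = (kernel of ∂_k) / (image of ∂_{k+1}):

  H_0: rank C_0 − rank ∂_1 = 7 − 6 = 1, and the invariant factors of ∂_1 are all 1, so H_0 ≅ Z.
  H_1: rank ker ∂_1 − rank ∂_2 = (21 − 6) − 13 = 2, and the invariant factors of ∂_2 are all 1, so H_1 ≅ Z^2.
  H_2: rank ker ∂_2 − rank ∂_3 = (14 − 13) − 0 = 1, and there is no ∂_3, so H_2 ≅ Z.

As a check, the Euler characteristic is 7 − 21 + 14 = 0, which agrees with 1 − 2 + 1 = 0.

H_0 = Z,  H_1 = Z^2,  H_2 = Z.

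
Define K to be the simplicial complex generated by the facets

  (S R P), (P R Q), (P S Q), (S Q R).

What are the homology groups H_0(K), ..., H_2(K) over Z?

We work with the vertex ordering P < Q < R < S. The simplices of K, each written with vertices in increasing order, are:

  0-simplices (4): P, Q, R, S
  1-simplices (6): PQ, PR, PS, QR, QS, RS
  2-simplices (4): PQR, PQS, PRS, QRS

Hence C_0 ≅ Z^4, C_1 ≅ Z^6, C_2 ≅ Z^4.

The boundary map ∂_1: C_1 → C_0 is given by ∂[p,q] = [q] − [p].
As a 4×6 matrix over Z this has rank 3, with invariant factors (1,1,1).

The boundary map ∂_2: C_2 → C_1 maps a triangle to the signed sum of its edges. For instance
  ∂QRS = RS − QS + QR,
  ∂PQS = QS − PS + PQ.
The resulting 6×4 matrix has rank 3, and its Smith normal form has invariant factors (1,1,1).

Reading off H_k = ker ∂_k / im ∂_{k+1}:

  H_0: rank C_0 − rank ∂_1 = 4 − 3 = 1, and the invariant factors of ∂_1 are all 1, so H_0 = Z.
  H_1: rank ker ∂_1 − rank ∂_2 = (6 − 3) − 3 = 0, and the invariant factors of ∂_2 are all 1, so H_1 = 0.
  H_2: rank ker ∂_2 − rank ∂_3 = (4 − 3) − 0 = 1, and there is no ∂_3, so H_2 = Z.

H_0 = Z,  H_1 = 0,  H_2 = Z.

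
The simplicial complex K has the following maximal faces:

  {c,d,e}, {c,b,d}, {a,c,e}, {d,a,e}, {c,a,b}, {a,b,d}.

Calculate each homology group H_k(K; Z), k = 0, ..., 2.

Fix the vertex order a < b < c < d < e and write every simplex with vertices in increasing order. Then dim K = 2 and the simplices of K are:

  0-simplices (5): a, b, c, d, e
  1-simplices (9): ab, ac, ad, ae, bc, bd, cd, ce, de
  2-simplices (6): abc, abd, ace, ade, bcd, cde

giving chain groups C_0 ≅ Z^5, C_1 ≅ Z^9, C_2 ≅ Z^6.

Boundary ∂_1: C_1 → C_0 sends each edge [p,q] (with p < q) to q − p. For instance
  ∂ae = e − a.
The 5×9 boundary matrix has rank 4 and Smith normal form diag(1,1,1,1).

The boundary map ∂_2: C_2 → C_1 maps a triangle to the signed sum of its edges. For instance
  ∂ace = ce − ae + ac,
  ∂bcd = cd − bd + bc.
The resulting 9×6 matrix has rank 5, and its Smith normal form has invariant factors (1,1,1,1,1).

Computing H_k = (kernel of ∂_k) / (image of ∂_{k+1}):

  H_0: rank C_0 − rank ∂_1 = 5 − 4 = 1, and the invariant factors of ∂_1 are all 1, so H_0 ≅ Z.
  H_1: rank ker ∂_1 − rank ∂_2 = (9 − 4) − 5 = 0, and the invariant factors of ∂_2 are all 1, so H_1 ≅ 0.
  H_2: rank ker ∂_2 − rank ∂_3 = (6 − 5) − 0 = 1, and there is no ∂_3, so H_2 ≅ Z.

H_0 ≅ Z,  H_1 = 0,  H_2 ≅ Z.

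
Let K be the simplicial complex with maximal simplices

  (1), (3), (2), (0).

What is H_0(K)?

H_0 ≅ Z^4.

K has 4 vertices.
rank ∂_0 = 0, rank ∂_1 = 0 ⇒ b_0 = 4 − 0 − 0 = 4. So H_0 = Z^4.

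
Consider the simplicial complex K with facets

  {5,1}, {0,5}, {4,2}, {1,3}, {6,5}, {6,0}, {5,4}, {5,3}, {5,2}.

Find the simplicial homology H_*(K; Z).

H_0 ≅ Z,  H_1 ≅ Z^3.

Fix the vertex order 0 < 1 < 2 < 3 < 4 < 5 < 6 and write every simplex with vertices in increasing order. Then dim K = 1 and the simplices of K are:

  0-simplices (7): [0], [1], [2], [3], [4], [5], [6]
  1-simplices (9): [0,5], [0,6], [1,3], [1,5], [2,4], [2,5], [3,5], [4,5], [5,6]

giving chain groups C_0 ≅ Z^7, C_1 ≅ Z^9.

The boundary map ∂_1: C_1 → C_0 sends each edge [p,q] (with p < q) to q − p.
As a 7×9 matrix over Z this has rank 6, with invariant factors (1,1,1,1,1,1).

Reading off H_k = ker ∂_k / im ∂_{k+1}:

  H_0: rank C_0 − rank ∂_1 = 7 − 6 = 1, and the invariant factors of ∂_1 are all 1, so H_0 ≅ Z.
  H_1: rank ker ∂_1 − rank ∂_2 = (9 − 6) − 0 = 3, and there is no ∂_2, so H_1 ≅ Z^3.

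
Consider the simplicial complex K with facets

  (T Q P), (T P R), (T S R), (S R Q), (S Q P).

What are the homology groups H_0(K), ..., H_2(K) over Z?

H_0 ≅ Z,  H_1 ≅ Z,  H_2 = 0.

Order the vertices as P < Q < R < S < T. Listing each simplex with vertices in this order, K has dimension 2 with simplices:

  0-simplices (5): P, Q, R, S, T
  1-simplices (10): PQ, PR, PS, PT, QR, QS, QT, RS, RT, ST
  2-simplices (5): PQS, PQT, PRT, QRS, RST

so the chain groups are C_0 ≅ Z^5, C_1 ≅ Z^10, C_2 ≅ Z^5.

∂_1: C_1 → C_0 is given by ∂[p,q] = [q] − [p]. For instance
  ∂RT = T − R.
This gives a 5×10 integer matrix of rank 4; reducing to Smith normal form yields diagonal entries (1,1,1,1).

The boundary map ∂_2: C_2 → C_1 maps a triangle to the signed sum of its edges. For instance
  ∂RST = ST − RT + RS,
  ∂PQT = QT − PT + PQ.
As a 10×5 matrix over Z this has rank 5, with invariant factors (1,1,1,1,1).

Reading off H_k = ker ∂_k / im ∂_{k+1}:

  H_0: rank C_0 − rank ∂_1 = 5 − 4 = 1, and the invariant factors of ∂_1 are all 1, so H_0 = Z.
  H_1: rank ker ∂_1 − rank ∂_2 = (10 − 4) − 5 = 1, and the invariant factors of ∂_2 are all 1, so H_1 = Z.
  H_2: rank ker ∂_2 − rank ∂_3 = (5 − 5) − 0 = 0, and there is no ∂_3, so H_2 = 0.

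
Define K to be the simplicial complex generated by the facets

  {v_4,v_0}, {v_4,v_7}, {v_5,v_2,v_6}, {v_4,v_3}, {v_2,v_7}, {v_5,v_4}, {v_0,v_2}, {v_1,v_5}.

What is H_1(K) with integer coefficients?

H_1 ≅ Z^2.

We work with the vertex ordering v_0 < v_1 < v_2 < v_3 < v_4 < v_5 < v_6 < v_7. The simplices of K, each written with vertices in increasing order, are:

  0-simplices (8): [v_0], [v_1], [v_2], [v_3], [v_4], [v_5], [v_6], [v_7]
  1-simplices (10): [v_0,v_2], [v_0,v_4], [v_1,v_5], [v_2,v_5], [v_2,v_6], [v_2,v_7], [v_3,v_4], [v_4,v_5], [v_4,v_7], [v_5,v_6]
  2-simplices (1): [v_2,v_5,v_6]

so the chain groups are C_0 ≅ Z^8, C_1 ≅ Z^10, C_2 ≅ Z^1.

∂_1: C_1 → C_0 is given by ∂[p,q] = [q] − [p]. For instance
  ∂[v_2,v_6] = [v_6] − [v_2].
This gives a 8×10 integer matrix of rank 7; reducing to Smith normal form yields diagonal entries (1,1,1,1,1,1,1).

The boundary map ∂_2: C_2 → C_1 maps a triangle to the signed sum of its edges. For instance
  ∂[v_2,v_5,v_6] = [v_5,v_6] − [v_2,v_6] + [v_2,v_5].
This gives a 10×1 integer matrix of rank 1; reducing to Smith normal form yields diagonal entries (1).

Computing H_k = (kernel of ∂_k) / (image of ∂_{k+1}):

  H_1: rank ker ∂_1 − rank ∂_2 = (10 − 7) − 1 = 2, and the invariant factors of ∂_2 are all 1, so H_1 = Z^2.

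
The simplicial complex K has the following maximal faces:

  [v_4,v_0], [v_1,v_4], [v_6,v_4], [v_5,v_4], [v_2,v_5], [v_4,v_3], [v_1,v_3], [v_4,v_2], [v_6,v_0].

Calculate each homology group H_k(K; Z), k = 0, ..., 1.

Take the total order v_0 < v_1 < v_2 < v_3 < v_4 < v_5 < v_6 on the vertex set. Then K (dimension 1) consists of the simplices:

  0-simplices (7): [v_0], [v_1], [v_2], [v_3], [v_4], [v_5], [v_6]
  1-simplices (9): [v_0,v_4], [v_0,v_6], [v_1,v_3], [v_1,v_4], [v_2,v_4], [v_2,v_5], [v_3,v_4], [v_4,v_5], [v_4,v_6]

Hence C_0 ≅ Z^7, C_1 ≅ Z^9.

The boundary map ∂_1: C_1 → C_0 sends each edge [p,q] (with p < q) to q − p. For instance
  ∂[v_1,v_4] = [v_4] − [v_1].
As a 7×9 matrix over Z this has rank 6, with invariant factors (1,1,1,1,1,1).

Computing H_k = (kernel of ∂_k) / (image of ∂_{k+1}):

  H_0: rank C_0 − rank ∂_1 = 7 − 6 = 1, and the invariant factors of ∂_1 are all 1, so H_0 ≅ Z.
  H_1: rank ker ∂_1 − rank ∂_2 = (9 − 6) − 0 = 3, and there is no ∂_2, so H_1 ≅ Z^3.

As a check, the Euler characteristic is 7 − 9 = -2, which agrees with 1 − 3 = -2.
(K is a triangulation of a wedge of 3 circles.)

H_0 ≅ Z,  H_1 ≅ Z^3.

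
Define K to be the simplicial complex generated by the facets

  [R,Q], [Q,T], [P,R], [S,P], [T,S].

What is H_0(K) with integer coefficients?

H_0 = Z.

Fix the vertex order P < Q < R < S < T and write every simplex with vertices in increasing order. Then dim K = 1 and the simplices of K are:

  0-simplices (5): P, Q, R, S, T
  1-simplices (5): PR, PS, QR, QT, ST

so the chain groups are C_0 ≅ Z^5, C_1 ≅ Z^5.

The boundary map ∂_1: C_1 → C_0 is given by ∂[p,q] = [q] − [p]. For instance
  ∂QR = R − Q.
This gives a 5×5 integer matrix of rank 4; reducing to Smith normal form yields diagonal entries (1,1,1,1).

Reading off H_k = ker ∂_k / im ∂_{k+1}:

  H_0: rank C_0 − rank ∂_1 = 5 − 4 = 1, and the invariant factors of ∂_1 are all 1, so H_0 ≅ Z.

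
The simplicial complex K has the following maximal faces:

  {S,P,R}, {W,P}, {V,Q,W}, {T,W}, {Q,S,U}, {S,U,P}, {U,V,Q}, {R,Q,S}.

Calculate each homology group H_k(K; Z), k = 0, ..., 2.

Take the total order P < Q < R < S < T < U < V < W on the vertex set. Then K (dimension 2) consists of the simplices:

  0-simplices (8): P, Q, R, S, T, U, V, W
  1-simplices (14): PR, PS, PU, PW, QR, QS, QU, QV, QW, RS, SU, TW, UV, VW
  2-simplices (6): PRS, PSU, QRS, QSU, QUV, QVW

so the chain groups are C_0 ≅ Z^8, C_1 ≅ Z^14, C_2 ≅ Z^6.

The boundary map ∂_1: C_1 → C_0 is given by ∂[p,q] = [q] − [p]. For instance
  ∂QU = U − Q.
The 8×14 boundary matrix has rank 7 and Smith normal form diag(1,1,1,1,1,1,1).

∂_2: C_2 → C_1 sends each 2-simplex [p,q,r] to [q,r] − [p,r] + [p,q]. For instance
  ∂PSU = SU − PU + PS,
  ∂QUV = UV − QV + QU.
The 14×6 boundary matrix has rank 6 and Smith normal form diag(1,1,1,1,1,1).

Now H_k = ker ∂_k / im ∂_{k+1}, so:

  H_0: rank C_0 − rank ∂_1 = 8 − 7 = 1, and the invariant factors of ∂_1 are all 1, so H_0 ≅ Z.
  H_1: rank ker ∂_1 − rank ∂_2 = (14 − 7) − 6 = 1, and the invariant factors of ∂_2 are all 1, so H_1 ≅ Z.
  H_2: rank ker ∂_2 − rank ∂_3 = (6 − 6) − 0 = 0, and there is no ∂_3, so H_2 ≅ 0.

H_0 = Z,  H_1 = Z,  H_2 = 0.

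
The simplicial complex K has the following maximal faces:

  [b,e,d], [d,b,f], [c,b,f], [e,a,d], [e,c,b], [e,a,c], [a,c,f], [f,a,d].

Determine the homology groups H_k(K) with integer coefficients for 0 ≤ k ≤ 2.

H_0 ≅ Z,  H_1 = 0,  H_2 ≅ Z.

Order the vertices as a < b < c < d < e < f. Listing each simplex with vertices in this order, K has dimension 2 with simplices:

  0-simplices (6): a, b, c, d, e, f
  1-simplices (12): ac, ad, ae, af, bc, bd, be, bf, ce, cf, de, df
  2-simplices (8): ace, acf, ade, adf, bce, bcf, bde, bdf

Hence C_0 ≅ Z^6, C_1 ≅ Z^12, C_2 ≅ Z^8.

The boundary map ∂_1: C_1 → C_0 is given by ∂[p,q] = [q] − [p].
The 6×12 boundary matrix has rank 5 and Smith normal form diag(1,1,1,1,1).

∂_2: C_2 → C_1 maps a triangle to the signed sum of its edges. For instance
  ∂bcf = cf − bf + bc,
  ∂acf = cf − af + ac.
The 12×8 boundary matrix has rank 7 and Smith normal form diag(1,1,1,1,1,1,1).

Now H_k = ker ∂_k / im ∂_{k+1}, so:

  H_0: rank C_0 − rank ∂_1 = 6 − 5 = 1, and the invariant factors of ∂_1 are all 1, so H_0 ≅ Z.
  H_1: rank ker ∂_1 − rank ∂_2 = (12 − 5) − 7 = 0, and the invariant factors of ∂_2 are all 1, so H_1 ≅ 0.
  H_2: rank ker ∂_2 − rank ∂_3 = (8 − 7) − 0 = 1, and there is no ∂_3, so H_2 ≅ Z.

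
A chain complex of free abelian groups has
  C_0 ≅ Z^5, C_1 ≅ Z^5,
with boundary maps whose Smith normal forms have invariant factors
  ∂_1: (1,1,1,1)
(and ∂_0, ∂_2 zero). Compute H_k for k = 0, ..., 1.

H_0 ≅ Z,  H_1 ≅ Z.

H_0: b_0 = 5 − 0 − 4 = 1; torsion from ∂_1 factors > 1: none. So H_0 ≅ Z.
H_1: b_1 = 5 − 4 − 0 = 1; torsion from ∂_2 factors > 1: none. So H_1 ≅ Z.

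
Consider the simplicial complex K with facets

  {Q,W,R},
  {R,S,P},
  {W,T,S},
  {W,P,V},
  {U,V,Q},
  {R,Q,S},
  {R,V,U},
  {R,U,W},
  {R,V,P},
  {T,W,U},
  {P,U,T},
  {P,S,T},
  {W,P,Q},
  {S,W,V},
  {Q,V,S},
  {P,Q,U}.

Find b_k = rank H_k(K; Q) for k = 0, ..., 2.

Take the total order P < Q < R < S < T < U < V < W on the vertex set. Then K (dimension 2) consists of the simplices:

  0-simplices (8): P, Q, R, S, T, U, V, W
  1-simplices (24): PQ, PR, PS, PT, PU, PV, PW, QR, QS, QU, QV, QW, RS, RU, RV, RW, ST, SV, SW, TU, TW, UV, UW, VW
  2-simplices (16): PQU, PQW, PRS, PRV, PST, PTU, PVW, QRS, QRW, QSV, QUV, RUV, RUW, STW, SVW, TUW

giving chain groups C_0 ≅ Z^8, C_1 ≅ Z^24, C_2 ≅ Z^16.

Boundary ∂_1: C_1 → C_0 maps an edge to its endpoints' difference, ∂[p,q] = q − p.
The 8×24 boundary matrix has rank 7 and Smith normal form diag(1,1,1,1,1,1,1).

The boundary map ∂_2: C_2 → C_1 sends each 2-simplex [p,q,r] to [q,r] − [p,r] + [p,q]. For instance
  ∂QRW = RW − QW + QR,
  ∂QUV = UV − QV + QU.
This gives a 24×16 integer matrix of rank 15; reducing to Smith normal form yields diagonal entries (1,1,1,1,1,1,1,1,1,1,1,1,1,1,1).

From H_k ≅ ker(∂_k) / im(∂_{k+1}) we obtain:

  H_0: rank C_0 − rank ∂_1 = 8 − 7 = 1, and the invariant factors of ∂_1 are all 1, so H_0 ≅ Z.
  H_1: rank ker ∂_1 − rank ∂_2 = (24 − 7) − 15 = 2, and the invariant factors of ∂_2 are all 1, so H_1 ≅ Z^2.
  H_2: rank ker ∂_2 − rank ∂_3 = (16 − 15) − 0 = 1, and there is no ∂_3, so H_2 ≅ Z.

As a check, the Euler characteristic is 8 − 24 + 16 = 0, which agrees with 1 − 2 + 1 = 0.
(K is a triangulation of the torus T^2.)

Hence the Betti numbers are b_0 = 1, b_1 = 2, b_2 = 1.

b_0 = 1, b_1 = 2, b_2 = 1.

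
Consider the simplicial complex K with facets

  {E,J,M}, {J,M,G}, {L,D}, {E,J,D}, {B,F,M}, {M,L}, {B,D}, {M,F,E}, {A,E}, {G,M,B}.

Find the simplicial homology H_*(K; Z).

K has 9 vertices, 16 edges, 6 triangles.
rank ∂_0 = 0, rank ∂_1 = 8 ⇒ b_0 = 9 − 0 − 8 = 1; all invariant factors of ∂_1 are 1 so no torsion. So H_0 ≅ Z.
rank ∂_1 = 8, rank ∂_2 = 6 ⇒ b_1 = 16 − 8 − 6 = 2; all invariant factors of ∂_2 are 1 so no torsion. So H_1 ≅ Z^2.
rank ∂_2 = 6, rank ∂_3 = 0 ⇒ b_2 = 6 − 6 − 0 = 0. So H_2 ≅ 0.

H_0 ≅ Z,  H_1 ≅ Z^2,  H_2 = 0.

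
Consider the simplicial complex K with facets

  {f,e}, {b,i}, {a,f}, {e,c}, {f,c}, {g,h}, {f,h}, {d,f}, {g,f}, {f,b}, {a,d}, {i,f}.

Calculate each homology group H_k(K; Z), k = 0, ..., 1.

Order the vertices as a < b < c < d < e < f < g < h < i. Listing each simplex with vertices in this order, K has dimension 1 with simplices:

  0-simplices (9): a, b, c, d, e, f, g, h, i
  1-simplices (12): ad, af, bf, bi, ce, cf, df, ef, fg, fh, fi, gh

Hence C_0 ≅ Z^9, C_1 ≅ Z^12.

The boundary map ∂_1: C_1 → C_0 sends each edge [p,q] (with p < q) to q − p.
As a 9×12 matrix over Z this has rank 8, with invariant factors (1,1,1,1,1,1,1,1).

Computing H_k = (kernel of ∂_k) / (image of ∂_{k+1}):

  H_0: rank C_0 − rank ∂_1 = 9 − 8 = 1, and the invariant factors of ∂_1 are all 1, so H_0 ≅ Z.
  H_1: rank ker ∂_1 − rank ∂_2 = (12 − 8) − 0 = 4, and there is no ∂_2, so H_1 ≅ Z^4.

H_0 = Z,  H_1 = Z^4.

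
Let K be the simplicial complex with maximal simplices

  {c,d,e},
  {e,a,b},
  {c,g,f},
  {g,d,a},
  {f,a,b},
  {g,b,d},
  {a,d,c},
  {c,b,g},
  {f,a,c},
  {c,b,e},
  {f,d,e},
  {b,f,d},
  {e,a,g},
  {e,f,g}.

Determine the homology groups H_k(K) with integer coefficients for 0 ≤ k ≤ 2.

Order the vertices as a < b < c < d < e < f < g. Listing each simplex with vertices in this order, K has dimension 2 with simplices:

  0-simplices (7): a, b, c, d, e, f, g
  1-simplices (21): ab, ac, ad, ae, af, ag, bc, bd, be, bf, bg, cd, ce, cf, cg, de, df, dg, ef, eg, fg
  2-simplices (14): abe, abf, acd, acf, adg, aeg, bce, bcg, bdf, bdg, cde, cfg, def, efg

giving chain groups C_0 ≅ Z^7, C_1 ≅ Z^21, C_2 ≅ Z^14.

∂_1: C_1 → C_0 is given by ∂[p,q] = [q] − [p].
As a 7×21 matrix over Z this has rank 6, with invariant factors (1,1,1,1,1,1).

Boundary ∂_2: C_2 → C_1 maps a triangle to the signed sum of its edges. For instance
  ∂bcg = cg − bg + bc,
  ∂abe = be − ae + ab.
This gives a 21×14 integer matrix of rank 13; reducing to Smith normal form yields diagonal entries (1,1,1,1,1,1,1,1,1,1,1,1,1).

Reading off H_k = ker ∂_k / im ∂_{k+1}:

  H_0: rank C_0 − rank ∂_1 = 7 − 6 = 1, and the invariant factors of ∂_1 are all 1, so H_0 = Z.
  H_1: rank ker ∂_1 − rank ∂_2 = (21 − 6) − 13 = 2, and the invariant factors of ∂_2 are all 1, so H_1 = Z^2.
  H_2: rank ker ∂_2 − rank ∂_3 = (14 − 13) − 0 = 1, and there is no ∂_3, so H_2 = Z.

H_0 = Z,  H_1 = Z^2,  H_2 = Z.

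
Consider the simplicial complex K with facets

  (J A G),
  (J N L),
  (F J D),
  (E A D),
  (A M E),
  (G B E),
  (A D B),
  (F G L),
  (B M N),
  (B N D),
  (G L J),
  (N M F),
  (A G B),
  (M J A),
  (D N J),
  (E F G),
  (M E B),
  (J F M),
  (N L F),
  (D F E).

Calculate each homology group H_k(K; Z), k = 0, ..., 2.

H_0 = Z,  H_1 = Z × Z/2,  H_2 = 0.

We work with the vertex ordering A < B < D < E < F < G < J < L < M < N. The simplices of K, each written with vertices in increasing order, are:

  0-simplices (10): A, B, D, E, F, G, J, L, M, N
  1-simplices (30): AB, AD, AE, AG, AJ, AM, BD, BE, BG, BM, BN, DE, DF, DJ, DN, EF, EG, EM, FG, FJ, FL, FM, FN, GJ, GL, JL, JM, JN, LN, MN
  2-simplices (20): ABD, ABG, ADE, AEM, AGJ, AJM, BDN, BEG, BEM, BMN, DEF, DFJ, DJN, EFG, FGL, FJM, FLN, FMN, GJL, JLN

so the chain groups are C_0 ≅ Z^10, C_1 ≅ Z^30, C_2 ≅ Z^20.

The boundary map ∂_1: C_1 → C_0 sends each edge [p,q] (with p < q) to q − p.
As a 10×30 matrix over Z this has rank 9, with invariant factors (1,1,1,1,1,1,1,1,1).

The boundary map ∂_2: C_2 → C_1 maps a triangle to the signed sum of its edges. For instance
  ∂DJN = JN − DN + DJ,
  ∂BEG = EG − BG + BE.
As a 30×20 matrix over Z this has rank 20, with invariant factors (1,1,1,1,1,1,1,1,1,1,1,1,1,1,1,1,1,1,1,2).

Computing H_k = (kernel of ∂_k) / (image of ∂_{k+1}):

  H_0: rank C_0 − rank ∂_1 = 10 − 9 = 1, and the invariant factors of ∂_1 are all 1, so H_0 = Z.
  H_1: rank ker ∂_1 − rank ∂_2 = (30 − 9) − 20 = 1, and ∂_2 has invariant factor 2 > 1, so H_1 = Z × Z/2.
  H_2: rank ker ∂_2 − rank ∂_3 = (20 − 20) − 0 = 0, and there is no ∂_3, so H_2 = 0.

(K is a triangulation of the Klein bottle.)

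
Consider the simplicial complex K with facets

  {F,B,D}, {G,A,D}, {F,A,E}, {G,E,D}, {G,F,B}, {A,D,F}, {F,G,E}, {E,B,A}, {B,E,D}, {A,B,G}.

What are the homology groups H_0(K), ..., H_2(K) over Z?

H_0 = Z,  H_1 = Z/2Z,  H_2 = 0.

Take the total order A < B < D < E < F < G on the vertex set. Then K (dimension 2) consists of the simplices:

  0-simplices (6): A, B, D, E, F, G
  1-simplices (15): AB, AD, AE, AF, AG, BD, BE, BF, BG, DE, DF, DG, EF, EG, FG
  2-simplices (10): ABE, ABG, ADF, ADG, AEF, BDE, BDF, BFG, DEG, EFG

giving chain groups C_0 ≅ Z^6, C_1 ≅ Z^15, C_2 ≅ Z^10.

The boundary map ∂_1: C_1 → C_0 sends each edge [p,q] (with p < q) to q − p. For instance
  ∂AF = F − A.
The resulting 6×15 matrix has rank 5, and its Smith normal form has invariant factors (1,1,1,1,1).

The boundary map ∂_2: C_2 → C_1 acts by ∂[p,q,r] = [q,r] − [p,r] + [p,q]. For instance
  ∂BDF = DF − BF + BD,
  ∂DEG = EG − DG + DE.
This gives a 15×10 integer matrix of rank 10; reducing to Smith normal form yields diagonal entries (1,1,1,1,1,1,1,1,1,2).

Computing H_k = (kernel of ∂_k) / (image of ∂_{k+1}):

  H_0: rank C_0 − rank ∂_1 = 6 − 5 = 1, and the invariant factors of ∂_1 are all 1, so H_0 ≅ Z.
  H_1: rank ker ∂_1 − rank ∂_2 = (15 − 5) − 10 = 0, and ∂_2 has invariant factor 2 > 1, so H_1 ≅ Z/2Z.
  H_2: rank ker ∂_2 − rank ∂_3 = (10 − 10) − 0 = 0, and there is no ∂_3, so H_2 ≅ 0.

As a check, the Euler characteristic is 6 − 15 + 10 = 1, which agrees with 1 − 0 + 0 = 1.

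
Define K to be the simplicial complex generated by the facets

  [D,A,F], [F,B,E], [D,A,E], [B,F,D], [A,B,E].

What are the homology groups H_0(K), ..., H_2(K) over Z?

H_0 = Z,  H_1 = Z,  H_2 = 0.

Order the vertices as A < B < D < E < F. Listing each simplex with vertices in this order, K has dimension 2 with simplices:

  0-simplices (5): A, B, D, E, F
  1-simplices (10): AB, AD, AE, AF, BD, BE, BF, DE, DF, EF
  2-simplices (5): ABE, ADE, ADF, BDF, BEF

giving chain groups C_0 ≅ Z^5, C_1 ≅ Z^10, C_2 ≅ Z^5.

The boundary map ∂_1: C_1 → C_0 maps an edge to its endpoints' difference, ∂[p,q] = q − p. For instance
  ∂DF = F − D.
This gives a 5×10 integer matrix of rank 4; reducing to Smith normal form yields diagonal entries (1,1,1,1).

The boundary map ∂_2: C_2 → C_1 maps a triangle to the signed sum of its edges. For instance
  ∂BEF = EF − BF + BE,
  ∂ADF = DF − AF + AD.
The 10×5 boundary matrix has rank 5 and Smith normal form diag(1,1,1,1,1).

Reading off H_k = ker ∂_k / im ∂_{k+1}:

  H_0: rank C_0 − rank ∂_1 = 5 − 4 = 1, and the invariant factors of ∂_1 are all 1, so H_0 ≅ Z.
  H_1: rank ker ∂_1 − rank ∂_2 = (10 − 4) − 5 = 1, and the invariant factors of ∂_2 are all 1, so H_1 ≅ Z.
  H_2: rank ker ∂_2 − rank ∂_3 = (5 − 5) − 0 = 0, and there is no ∂_3, so H_2 ≅ 0.

As a check, the Euler characteristic is 5 − 10 + 5 = 0, which agrees with 1 − 1 + 0 = 0.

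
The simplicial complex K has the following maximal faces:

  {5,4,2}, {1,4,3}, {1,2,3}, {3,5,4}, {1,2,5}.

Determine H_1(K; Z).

H_1 = Z.

Fix the vertex order 1 < 2 < 3 < 4 < 5 and write every simplex with vertices in increasing order. Then dim K = 2 and the simplices of K are:

  0-simplices (5): [1], [2], [3], [4], [5]
  1-simplices (10): [1,2], [1,3], [1,4], [1,5], [2,3], [2,4], [2,5], [3,4], [3,5], [4,5]
  2-simplices (5): [1,2,3], [1,2,5], [1,3,4], [2,4,5], [3,4,5]

giving chain groups C_0 ≅ Z^5, C_1 ≅ Z^10, C_2 ≅ Z^5.

The boundary map ∂_1: C_1 → C_0 is given by ∂[p,q] = [q] − [p]. For instance
  ∂[4,5] = [5] − [4].
The 5×10 boundary matrix has rank 4 and Smith normal form diag(1,1,1,1).

∂_2: C_2 → C_1 sends each 2-simplex [p,q,r] to [q,r] − [p,r] + [p,q]. For instance
  ∂[1,2,5] = [2,5] − [1,5] + [1,2],
  ∂[1,2,3] = [2,3] − [1,3] + [1,2].
As a 10×5 matrix over Z this has rank 5, with invariant factors (1,1,1,1,1).

Computing H_k = (kernel of ∂_k) / (image of ∂_{k+1}):

  H_1: rank ker ∂_1 − rank ∂_2 = (10 − 4) − 5 = 1, and the invariant factors of ∂_2 are all 1, so H_1 = Z.

(K is a triangulation of the Möbius band.)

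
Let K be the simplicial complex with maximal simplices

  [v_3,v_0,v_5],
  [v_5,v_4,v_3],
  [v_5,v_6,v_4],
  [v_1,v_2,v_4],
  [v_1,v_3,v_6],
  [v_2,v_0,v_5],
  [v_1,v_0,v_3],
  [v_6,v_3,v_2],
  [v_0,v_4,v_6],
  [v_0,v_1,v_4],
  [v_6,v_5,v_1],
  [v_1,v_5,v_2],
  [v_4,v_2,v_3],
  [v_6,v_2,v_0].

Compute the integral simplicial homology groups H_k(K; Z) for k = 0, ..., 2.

We work with the vertex ordering v_0 < v_1 < v_2 < v_3 < v_4 < v_5 < v_6. The simplices of K, each written with vertices in increasing order, are:

  0-simplices (7): [v_0], [v_1], [v_2], [v_3], [v_4], [v_5], [v_6]
  1-simplices (21): (21 of them)
  2-simplices (14): (14 of them)

giving chain groups C_0 ≅ Z^7, C_1 ≅ Z^21, C_2 ≅ Z^14.

∂_1: C_1 → C_0 sends each edge [p,q] (with p < q) to q − p. For instance
  ∂[v_0,v_1] = [v_1] − [v_0].
This gives a 7×21 integer matrix of rank 6; reducing to Smith normal form yields diagonal entries (1,1,1,1,1,1).

Boundary ∂_2: C_2 → C_1 maps a triangle to the signed sum of its edges. For instance
  ∂[v_4,v_5,v_6] = [v_5,v_6] − [v_4,v_6] + [v_4,v_5],
  ∂[v_2,v_3,v_4] = [v_3,v_4] − [v_2,v_4] + [v_2,v_3].
As a 21×14 matrix over Z this has rank 13, with invariant factors (1,1,1,1,1,1,1,1,1,1,1,1,1).

Reading off H_k = ker ∂_k / im ∂_{k+1}:

  H_0: rank C_0 − rank ∂_1 = 7 − 6 = 1, and the invariant factors of ∂_1 are all 1, so H_0 = Z.
  H_1: rank ker ∂_1 − rank ∂_2 = (21 − 6) − 13 = 2, and the invariant factors of ∂_2 are all 1, so H_1 = Z^2.
  H_2: rank ker ∂_2 − rank ∂_3 = (14 − 13) − 0 = 1, and there is no ∂_3, so H_2 = Z.

As a check, the Euler characteristic is 7 − 21 + 14 = 0, which agrees with 1 − 2 + 1 = 0.

H_0 = Z,  H_1 = Z^2,  H_2 = Z.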